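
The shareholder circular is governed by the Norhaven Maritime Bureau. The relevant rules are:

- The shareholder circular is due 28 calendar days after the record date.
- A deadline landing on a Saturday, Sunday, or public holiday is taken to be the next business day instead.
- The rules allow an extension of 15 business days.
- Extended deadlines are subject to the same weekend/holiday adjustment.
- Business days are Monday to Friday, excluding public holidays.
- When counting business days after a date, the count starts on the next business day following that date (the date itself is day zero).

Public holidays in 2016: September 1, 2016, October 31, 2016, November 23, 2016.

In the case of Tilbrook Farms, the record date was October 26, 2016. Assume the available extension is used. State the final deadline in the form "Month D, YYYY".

December 15, 2016

Adding 28 calendar days to October 26, 2016 gives November 23, 2016.
November 23, 2016 is a listed holiday, so it moves to the next business day, November 24, 2016 (Thursday).
Counting 15 further business days from November 24, 2016 reaches December 15, 2016.
Since December 15, 2016 is a Thursday and not a holiday, the date is unchanged.
So the filing is due December 15, 2016.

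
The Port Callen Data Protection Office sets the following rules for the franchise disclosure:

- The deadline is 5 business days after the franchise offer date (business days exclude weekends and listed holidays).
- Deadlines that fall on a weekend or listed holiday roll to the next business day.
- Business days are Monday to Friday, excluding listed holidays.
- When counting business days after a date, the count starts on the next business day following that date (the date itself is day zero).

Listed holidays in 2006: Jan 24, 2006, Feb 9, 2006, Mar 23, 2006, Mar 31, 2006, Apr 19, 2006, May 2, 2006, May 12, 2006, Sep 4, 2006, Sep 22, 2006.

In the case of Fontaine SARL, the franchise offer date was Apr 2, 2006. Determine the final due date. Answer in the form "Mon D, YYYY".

5 business days after Apr 2, 2006, excluding weekends and holidays, is Apr 7, 2006.
Since Apr 7, 2006 is a Friday and not a holiday, the date is unchanged.
The final due date is Apr 7, 2006.

Apr 7, 2006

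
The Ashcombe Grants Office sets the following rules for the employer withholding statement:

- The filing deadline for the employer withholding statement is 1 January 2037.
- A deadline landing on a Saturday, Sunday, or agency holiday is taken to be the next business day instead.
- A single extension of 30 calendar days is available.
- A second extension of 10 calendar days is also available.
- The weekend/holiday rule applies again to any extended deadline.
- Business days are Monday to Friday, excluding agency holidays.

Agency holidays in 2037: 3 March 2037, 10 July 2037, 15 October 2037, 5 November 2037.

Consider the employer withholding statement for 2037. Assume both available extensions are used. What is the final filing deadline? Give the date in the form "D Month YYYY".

12 February 2037

The statutory due date is 1 January 2037.
1 January 2037 (Thursday) is already a business day.
Applying the 30-calendar-day extension: 1 January 2037 + 30 days = 31 January 2037.
31 January 2037 is a Saturday; the next business day is 2 February 2037 (Monday).
Add the 10 calendar-day extension to 2 February 2037: 12 February 2037.
Since 12 February 2037 is a Thursday and not a holiday, the date is unchanged.
Deadline: 12 February 2037.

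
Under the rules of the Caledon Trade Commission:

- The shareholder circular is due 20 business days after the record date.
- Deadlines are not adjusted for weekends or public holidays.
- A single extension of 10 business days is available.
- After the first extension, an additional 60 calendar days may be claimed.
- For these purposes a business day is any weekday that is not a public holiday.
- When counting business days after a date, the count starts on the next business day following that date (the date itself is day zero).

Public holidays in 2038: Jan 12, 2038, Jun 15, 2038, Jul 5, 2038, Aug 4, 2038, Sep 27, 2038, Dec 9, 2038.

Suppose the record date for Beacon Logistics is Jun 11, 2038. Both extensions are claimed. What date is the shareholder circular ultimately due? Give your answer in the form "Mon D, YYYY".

Sep 25, 2038

20 business days after Jun 11, 2038, excluding weekends and holidays, is Jul 13, 2038.
Jul 13, 2038 falls on a Tuesday. The rules make no weekend/holiday allowance, so it remains Jul 13, 2038.
Applying the 10-business-day extension: 10 business days after Jul 13, 2038 is Jul 27, 2038.
Jul 27, 2038 is a Tuesday; no weekend or holiday adjustment applies.
Add the 60 calendar-day extension to Jul 27, 2038: Sep 25, 2038.
Sep 25, 2038 falls on a Saturday. The rules make no weekend/holiday allowance, so it remains Sep 25, 2038.
So the filing is due Sep 25, 2038.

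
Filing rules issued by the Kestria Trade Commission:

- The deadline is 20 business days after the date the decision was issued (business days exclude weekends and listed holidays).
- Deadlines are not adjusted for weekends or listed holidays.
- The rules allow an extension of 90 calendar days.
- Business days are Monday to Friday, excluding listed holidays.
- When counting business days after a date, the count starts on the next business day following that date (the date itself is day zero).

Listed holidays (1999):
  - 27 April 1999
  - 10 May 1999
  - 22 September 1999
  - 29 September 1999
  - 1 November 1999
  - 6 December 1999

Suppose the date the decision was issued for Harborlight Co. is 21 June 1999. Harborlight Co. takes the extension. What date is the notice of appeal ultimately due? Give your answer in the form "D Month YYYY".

Starting the day after 21 June 1999 and counting 20 business days lands on 19 July 1999.
19 July 1999 falls on a Monday. The rules make no weekend/holiday allowance, so it remains 19 July 1999.
With the 90-day extension, 19 July 1999 becomes 17 October 1999.
17 October 1999 is a Sunday; no weekend or holiday adjustment applies.
The final due date is 17 October 1999.

17 October 1999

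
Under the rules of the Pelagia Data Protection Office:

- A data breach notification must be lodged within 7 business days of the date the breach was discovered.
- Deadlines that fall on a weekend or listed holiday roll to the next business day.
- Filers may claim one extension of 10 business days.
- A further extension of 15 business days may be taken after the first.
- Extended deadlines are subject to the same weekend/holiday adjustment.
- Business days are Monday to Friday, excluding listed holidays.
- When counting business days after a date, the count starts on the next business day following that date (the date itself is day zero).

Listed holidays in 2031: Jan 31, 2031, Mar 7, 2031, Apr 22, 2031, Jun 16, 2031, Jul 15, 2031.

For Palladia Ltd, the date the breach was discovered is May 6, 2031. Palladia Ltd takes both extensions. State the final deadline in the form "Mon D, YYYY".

Jun 20, 2031

Counting 7 business days after May 6, 2031 (skipping weekends and listed holidays) reaches May 15, 2031.
May 15, 2031 (Thursday) is already a business day.
Applying the 10-business-day extension: 10 business days after May 15, 2031 is May 29, 2031.
Since May 29, 2031 is a Thursday and not a holiday, the date is unchanged.
Applying the 15-business-day extension: 15 business days after May 29, 2031 is Jun 20, 2031.
Jun 20, 2031 falls on a Friday, which is a business day, so no adjustment is needed.
Final deadline: Jun 20, 2031.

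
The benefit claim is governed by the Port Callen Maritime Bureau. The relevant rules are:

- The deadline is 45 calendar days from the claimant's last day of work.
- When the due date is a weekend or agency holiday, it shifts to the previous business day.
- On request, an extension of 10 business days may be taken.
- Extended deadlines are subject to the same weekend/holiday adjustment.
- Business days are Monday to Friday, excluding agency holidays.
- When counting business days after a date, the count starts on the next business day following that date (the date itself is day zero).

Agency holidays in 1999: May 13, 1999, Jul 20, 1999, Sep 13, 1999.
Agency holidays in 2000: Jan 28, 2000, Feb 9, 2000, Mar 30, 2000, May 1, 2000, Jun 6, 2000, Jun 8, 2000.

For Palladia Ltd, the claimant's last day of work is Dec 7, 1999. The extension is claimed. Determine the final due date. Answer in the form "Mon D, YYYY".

45 calendar days after Dec 7, 1999 is Jan 21, 2000.
Jan 21, 2000 (Friday) is already a business day.
Counting 10 further business days from Jan 21, 2000 reaches Feb 7, 2000.
Feb 7, 2000 falls on a Monday, which is a business day, so no adjustment is needed.
Final deadline: Feb 7, 2000.

Feb 7, 2000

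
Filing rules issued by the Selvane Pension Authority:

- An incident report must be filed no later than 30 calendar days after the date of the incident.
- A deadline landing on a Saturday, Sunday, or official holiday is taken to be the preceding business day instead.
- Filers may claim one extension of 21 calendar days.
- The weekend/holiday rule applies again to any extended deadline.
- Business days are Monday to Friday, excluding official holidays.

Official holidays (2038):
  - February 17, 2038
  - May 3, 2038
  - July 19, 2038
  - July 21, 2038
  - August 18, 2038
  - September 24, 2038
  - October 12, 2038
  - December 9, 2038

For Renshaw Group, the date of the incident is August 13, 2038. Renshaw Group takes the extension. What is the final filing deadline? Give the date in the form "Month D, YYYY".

From August 13, 2038, 30 calendar days later is September 12, 2038.
September 12, 2038 is a Sunday, so it moves to the preceding business day, September 10, 2038 (Friday).
Add the 21 calendar-day extension to September 10, 2038: October 1, 2038.
Since October 1, 2038 is a Friday and not a holiday, the date is unchanged.
Final deadline: October 1, 2038.

October 1, 2038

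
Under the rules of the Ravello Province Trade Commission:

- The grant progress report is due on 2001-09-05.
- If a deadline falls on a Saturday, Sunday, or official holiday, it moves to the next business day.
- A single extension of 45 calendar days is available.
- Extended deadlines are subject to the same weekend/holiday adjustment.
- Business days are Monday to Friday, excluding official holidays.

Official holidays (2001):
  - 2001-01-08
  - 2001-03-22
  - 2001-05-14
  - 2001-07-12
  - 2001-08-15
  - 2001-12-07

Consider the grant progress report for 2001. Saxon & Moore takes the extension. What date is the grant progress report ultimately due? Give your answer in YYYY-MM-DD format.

The stated deadline is 2001-09-05.
2001-09-05 (Wednesday) is already a business day.
Add the 45 calendar-day extension to 2001-09-05: 2001-10-20.
2001-10-20 is a Saturday, so it moves to the next business day, 2001-10-22 (Monday).
Deadline: 2001-10-22.

2001-10-22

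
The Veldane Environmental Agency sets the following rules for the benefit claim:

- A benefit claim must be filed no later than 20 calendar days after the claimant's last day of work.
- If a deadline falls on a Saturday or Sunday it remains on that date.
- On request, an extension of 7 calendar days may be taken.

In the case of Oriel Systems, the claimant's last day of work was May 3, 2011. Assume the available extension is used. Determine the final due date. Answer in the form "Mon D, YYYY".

Trigger date May 3, 2011 + 20 calendar days = May 23, 2011.
No adjustment is made for weekends or holidays, so May 23, 2011 stands.
Add the 7 calendar-day extension to May 23, 2011: May 30, 2011.
No adjustment is made for weekends or holidays, so May 30, 2011 stands.
Deadline: May 30, 2011.

May 30, 2011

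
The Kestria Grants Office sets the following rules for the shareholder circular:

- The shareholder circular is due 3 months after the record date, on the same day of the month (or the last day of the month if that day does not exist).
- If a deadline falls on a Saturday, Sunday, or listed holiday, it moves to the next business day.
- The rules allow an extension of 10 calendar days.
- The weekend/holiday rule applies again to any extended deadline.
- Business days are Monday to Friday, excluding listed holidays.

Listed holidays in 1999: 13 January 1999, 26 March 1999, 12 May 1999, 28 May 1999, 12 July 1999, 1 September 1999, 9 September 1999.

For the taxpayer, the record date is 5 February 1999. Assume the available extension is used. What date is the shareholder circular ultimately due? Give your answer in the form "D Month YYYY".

3 months from 5 February 1999 is 5 May 1999.
5 May 1999 is a Wednesday and not a listed holiday, so it stands.
Add the 10 calendar-day extension to 5 May 1999: 15 May 1999.
15 May 1999 is a Saturday; the next business day is 17 May 1999 (Monday).
So the filing is due 17 May 1999.

17 May 1999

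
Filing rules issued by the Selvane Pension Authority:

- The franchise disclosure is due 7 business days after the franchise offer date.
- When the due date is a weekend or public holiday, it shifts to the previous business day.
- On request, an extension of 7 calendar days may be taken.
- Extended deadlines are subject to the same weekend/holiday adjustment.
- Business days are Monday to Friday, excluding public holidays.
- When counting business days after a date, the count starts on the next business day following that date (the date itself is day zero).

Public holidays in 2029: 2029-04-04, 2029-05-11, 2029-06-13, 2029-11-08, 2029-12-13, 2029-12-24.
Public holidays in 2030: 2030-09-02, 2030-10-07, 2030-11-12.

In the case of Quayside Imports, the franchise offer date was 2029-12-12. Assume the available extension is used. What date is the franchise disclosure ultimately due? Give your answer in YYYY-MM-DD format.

Counting 7 business days after 2029-12-12 (skipping weekends and listed holidays) reaches 2029-12-25.
Since 2029-12-25 is a Tuesday and not a holiday, the date is unchanged.
Applying the 7-calendar-day extension: 2029-12-25 + 7 days = 2030-01-01.
Since 2030-01-01 is a Tuesday and not a holiday, the date is unchanged.
The final due date is 2030-01-01.

2030-01-01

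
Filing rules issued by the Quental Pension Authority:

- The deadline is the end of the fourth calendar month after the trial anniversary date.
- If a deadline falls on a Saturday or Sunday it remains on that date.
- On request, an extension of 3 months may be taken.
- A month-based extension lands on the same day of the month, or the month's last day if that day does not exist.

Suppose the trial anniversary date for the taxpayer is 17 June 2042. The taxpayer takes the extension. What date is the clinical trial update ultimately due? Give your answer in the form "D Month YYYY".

The fourth month after 17 June 2042 is October 2042, whose last day is 31 October 2042.
31 October 2042 is a Friday; no weekend or holiday adjustment applies.
The 3 months extension carries 31 October 2042 to 31 January 2043.
No adjustment is made for weekends or holidays, so 31 January 2043 stands.
So the filing is due 31 January 2043.

31 January 2043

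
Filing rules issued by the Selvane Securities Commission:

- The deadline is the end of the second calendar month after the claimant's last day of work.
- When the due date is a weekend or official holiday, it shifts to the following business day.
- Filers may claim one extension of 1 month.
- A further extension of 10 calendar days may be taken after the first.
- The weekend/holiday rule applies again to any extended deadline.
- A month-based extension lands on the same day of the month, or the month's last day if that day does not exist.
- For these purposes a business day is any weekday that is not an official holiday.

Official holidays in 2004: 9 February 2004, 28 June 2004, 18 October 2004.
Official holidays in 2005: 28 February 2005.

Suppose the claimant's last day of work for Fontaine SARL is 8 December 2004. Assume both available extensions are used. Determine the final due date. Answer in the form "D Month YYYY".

11 April 2005

2 months after 8 December 2004 is February 2005; that month ends on 28 February 2005.
Because 28 February 2005 is a listed holiday, the deadline becomes 1 March 2005 (Tuesday).
Add 1 month to 1 March 2005: 1 April 2005.
1 April 2005 (Friday) is already a business day.
The 10-calendar-day extension moves the deadline from 1 April 2005 to 11 April 2005.
11 April 2005 is a Monday and not a listed holiday, so it stands.
Final deadline: 11 April 2005.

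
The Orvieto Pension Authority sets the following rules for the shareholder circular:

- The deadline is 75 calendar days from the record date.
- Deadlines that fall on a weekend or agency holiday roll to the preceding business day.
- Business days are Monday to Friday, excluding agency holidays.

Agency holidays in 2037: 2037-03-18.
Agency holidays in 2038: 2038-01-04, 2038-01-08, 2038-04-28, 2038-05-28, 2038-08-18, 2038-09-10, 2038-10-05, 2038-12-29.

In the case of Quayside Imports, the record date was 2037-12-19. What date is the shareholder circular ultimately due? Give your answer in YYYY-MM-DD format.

Adding 75 calendar days to 2037-12-19 gives 2038-03-04.
2038-03-04 falls on a Thursday, which is a business day, so no adjustment is needed.
Deadline: 2038-03-04.

2038-03-04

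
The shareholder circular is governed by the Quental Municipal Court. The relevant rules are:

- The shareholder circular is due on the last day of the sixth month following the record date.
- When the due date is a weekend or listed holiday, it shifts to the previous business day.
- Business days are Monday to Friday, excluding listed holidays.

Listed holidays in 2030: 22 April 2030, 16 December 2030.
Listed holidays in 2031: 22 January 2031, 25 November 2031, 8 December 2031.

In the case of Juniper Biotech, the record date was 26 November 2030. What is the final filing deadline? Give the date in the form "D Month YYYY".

The sixth month after 26 November 2030 is May 2031, whose last day is 31 May 2031.
31 May 2031 is a Saturday; the preceding business day is 30 May 2031 (Friday).
So the filing is due 30 May 2031.

30 May 2031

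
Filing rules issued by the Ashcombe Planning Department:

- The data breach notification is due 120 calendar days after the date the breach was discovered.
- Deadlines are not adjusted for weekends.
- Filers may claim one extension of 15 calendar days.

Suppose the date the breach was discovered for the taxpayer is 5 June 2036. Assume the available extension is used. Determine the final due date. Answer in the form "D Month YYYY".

Adding 120 calendar days to 5 June 2036 gives 3 October 2036.
No adjustment is made for weekends or holidays, so 3 October 2036 stands.
Applying the 15-calendar-day extension: 3 October 2036 + 15 days = 18 October 2036.
18 October 2036 falls on a Saturday. The rules make no weekend/holiday allowance, so it remains 18 October 2036.
The final due date is 18 October 2036.

18 October 2036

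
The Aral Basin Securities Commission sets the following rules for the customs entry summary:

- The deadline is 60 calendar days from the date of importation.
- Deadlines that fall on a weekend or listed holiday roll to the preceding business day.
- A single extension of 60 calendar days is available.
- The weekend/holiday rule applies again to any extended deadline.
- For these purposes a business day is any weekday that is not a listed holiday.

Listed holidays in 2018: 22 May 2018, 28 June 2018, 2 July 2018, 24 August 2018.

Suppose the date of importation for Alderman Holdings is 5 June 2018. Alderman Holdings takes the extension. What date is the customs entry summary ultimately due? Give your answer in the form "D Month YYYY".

Trigger date 5 June 2018 + 60 calendar days = 4 August 2018.
Because 4 August 2018 is a Saturday, the deadline becomes 3 August 2018 (Friday).
The 60-calendar-day extension moves the deadline from 3 August 2018 to 2 October 2018.
2 October 2018 falls on a Tuesday, which is a business day, so no adjustment is needed.
So the filing is due 2 October 2018.

2 October 2018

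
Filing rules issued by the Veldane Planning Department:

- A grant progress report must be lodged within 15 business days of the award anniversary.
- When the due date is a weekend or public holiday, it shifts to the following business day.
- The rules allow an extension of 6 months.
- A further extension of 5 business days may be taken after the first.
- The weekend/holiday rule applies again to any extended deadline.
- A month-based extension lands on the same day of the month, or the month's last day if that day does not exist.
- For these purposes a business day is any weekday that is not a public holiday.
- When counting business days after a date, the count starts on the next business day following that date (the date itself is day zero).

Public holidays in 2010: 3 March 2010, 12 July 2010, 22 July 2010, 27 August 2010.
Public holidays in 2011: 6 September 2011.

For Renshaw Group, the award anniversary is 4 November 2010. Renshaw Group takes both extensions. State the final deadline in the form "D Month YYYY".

1 June 2011

Counting 15 business days after 4 November 2010 (skipping weekends and listed holidays) reaches 25 November 2010.
Since 25 November 2010 is a Thursday and not a holiday, the date is unchanged.
Add 6 months to 25 November 2010: 25 May 2011.
25 May 2011 (Wednesday) is already a business day.
Applying the 5-business-day extension: 5 business days after 25 May 2011 is 1 June 2011.
Since 1 June 2011 is a Wednesday and not a holiday, the date is unchanged.
Deadline: 1 June 2011.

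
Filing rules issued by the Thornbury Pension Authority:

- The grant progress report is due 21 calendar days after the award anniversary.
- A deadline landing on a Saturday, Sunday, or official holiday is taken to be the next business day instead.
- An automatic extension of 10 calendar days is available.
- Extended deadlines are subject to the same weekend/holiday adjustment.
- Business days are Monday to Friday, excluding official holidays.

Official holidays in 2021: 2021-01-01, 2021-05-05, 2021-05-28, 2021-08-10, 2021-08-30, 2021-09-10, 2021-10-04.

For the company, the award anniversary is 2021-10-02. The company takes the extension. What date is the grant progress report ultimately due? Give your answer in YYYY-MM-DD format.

Trigger date 2021-10-02 + 21 calendar days = 2021-10-23.
2021-10-23 is a Saturday; the next business day is 2021-10-25 (Monday).
Add the 10 calendar-day extension to 2021-10-25: 2021-11-04.
Since 2021-11-04 is a Thursday and not a holiday, the date is unchanged.
So the filing is due 2021-11-04.

2021-11-04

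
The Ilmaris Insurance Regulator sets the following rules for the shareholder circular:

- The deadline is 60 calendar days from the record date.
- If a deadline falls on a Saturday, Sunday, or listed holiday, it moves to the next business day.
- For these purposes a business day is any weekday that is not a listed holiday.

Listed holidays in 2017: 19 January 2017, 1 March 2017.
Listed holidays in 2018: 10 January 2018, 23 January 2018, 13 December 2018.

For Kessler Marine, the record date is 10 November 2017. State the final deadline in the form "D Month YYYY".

60 calendar days after 10 November 2017 is 9 January 2018.
9 January 2018 (Tuesday) is already a business day.
Deadline: 9 January 2018.

9 January 2018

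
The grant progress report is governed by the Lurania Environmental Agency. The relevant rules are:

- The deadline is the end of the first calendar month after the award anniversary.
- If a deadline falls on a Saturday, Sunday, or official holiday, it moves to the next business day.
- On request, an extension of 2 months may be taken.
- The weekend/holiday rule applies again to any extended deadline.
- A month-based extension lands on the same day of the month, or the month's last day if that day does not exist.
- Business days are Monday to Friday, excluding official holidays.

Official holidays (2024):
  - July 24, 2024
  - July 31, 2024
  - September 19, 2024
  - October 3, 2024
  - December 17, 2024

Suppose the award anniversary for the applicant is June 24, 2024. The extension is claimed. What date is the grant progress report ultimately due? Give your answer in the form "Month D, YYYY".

October 1, 2024

The first month after June 24, 2024 is July 2024, whose last day is July 31, 2024.
July 31, 2024 is a listed holiday, so it moves to the next business day, August 1, 2024 (Thursday).
Applying the 2 months extension: 2 months after August 1, 2024 is October 1, 2024.
Since October 1, 2024 is a Tuesday and not a holiday, the date is unchanged.
Final deadline: October 1, 2024.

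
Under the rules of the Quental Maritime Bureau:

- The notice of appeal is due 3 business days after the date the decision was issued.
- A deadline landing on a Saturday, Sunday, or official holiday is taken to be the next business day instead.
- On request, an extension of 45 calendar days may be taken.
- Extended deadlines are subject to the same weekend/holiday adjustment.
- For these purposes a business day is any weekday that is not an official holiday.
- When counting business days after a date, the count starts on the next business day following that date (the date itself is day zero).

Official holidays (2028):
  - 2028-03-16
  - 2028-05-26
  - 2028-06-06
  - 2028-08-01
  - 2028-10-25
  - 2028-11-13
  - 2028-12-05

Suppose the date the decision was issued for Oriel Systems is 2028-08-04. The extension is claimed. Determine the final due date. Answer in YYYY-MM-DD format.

2028-09-25

Counting 3 business days after 2028-08-04 (skipping weekends and listed holidays) reaches 2028-08-09.
2028-08-09 falls on a Wednesday, which is a business day, so no adjustment is needed.
The 45-calendar-day extension moves the deadline from 2028-08-09 to 2028-09-23.
2028-09-23 is a Saturday, so it moves to the next business day, 2028-09-25 (Monday).
Deadline: 2028-09-25.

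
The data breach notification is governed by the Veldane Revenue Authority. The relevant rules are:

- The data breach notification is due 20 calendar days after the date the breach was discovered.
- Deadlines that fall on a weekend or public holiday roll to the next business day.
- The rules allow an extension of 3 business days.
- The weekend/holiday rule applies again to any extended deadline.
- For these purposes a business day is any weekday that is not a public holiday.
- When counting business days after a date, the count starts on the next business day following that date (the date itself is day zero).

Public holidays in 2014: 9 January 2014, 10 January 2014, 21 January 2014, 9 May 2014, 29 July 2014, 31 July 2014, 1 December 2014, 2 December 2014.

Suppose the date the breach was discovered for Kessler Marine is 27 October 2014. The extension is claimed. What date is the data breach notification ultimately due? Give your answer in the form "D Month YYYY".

Trigger date 27 October 2014 + 20 calendar days = 16 November 2014.
16 November 2014 is a Sunday; the next business day is 17 November 2014 (Monday).
The 3-business-day extension runs from 17 November 2014 to 20 November 2014.
20 November 2014 is a Thursday and not a listed holiday, so it stands.
The final due date is 20 November 2014.

20 November 2014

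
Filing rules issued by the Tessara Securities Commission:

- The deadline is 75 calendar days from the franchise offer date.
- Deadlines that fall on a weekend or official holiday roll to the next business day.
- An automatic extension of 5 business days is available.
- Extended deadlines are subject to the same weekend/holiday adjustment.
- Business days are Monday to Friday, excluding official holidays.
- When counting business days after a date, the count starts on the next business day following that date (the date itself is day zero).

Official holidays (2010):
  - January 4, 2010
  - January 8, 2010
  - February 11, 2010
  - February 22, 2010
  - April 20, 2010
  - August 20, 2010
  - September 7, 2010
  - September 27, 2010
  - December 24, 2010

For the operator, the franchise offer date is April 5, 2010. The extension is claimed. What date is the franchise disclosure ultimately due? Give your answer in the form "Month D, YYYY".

June 28, 2010

Adding 75 calendar days to April 5, 2010 gives June 19, 2010.
June 19, 2010 falls on a Saturday. Rolling to the next business day gives June 21, 2010, a Monday.
The 5-business-day extension runs from June 21, 2010 to June 28, 2010.
Since June 28, 2010 is a Monday and not a holiday, the date is unchanged.
The final due date is June 28, 2010.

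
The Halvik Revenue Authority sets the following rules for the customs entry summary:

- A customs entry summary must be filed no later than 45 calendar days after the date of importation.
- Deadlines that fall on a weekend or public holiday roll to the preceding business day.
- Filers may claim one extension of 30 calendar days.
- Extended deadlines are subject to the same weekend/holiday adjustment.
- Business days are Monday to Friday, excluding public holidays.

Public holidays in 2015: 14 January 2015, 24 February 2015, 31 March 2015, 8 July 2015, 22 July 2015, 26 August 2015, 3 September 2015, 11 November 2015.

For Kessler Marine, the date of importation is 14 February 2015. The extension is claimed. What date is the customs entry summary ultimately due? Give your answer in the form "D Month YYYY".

29 April 2015

Trigger date 14 February 2015 + 45 calendar days = 31 March 2015.
31 March 2015 is a listed holiday, so it moves to the preceding business day, 30 March 2015 (Monday).
Add the 30 calendar-day extension to 30 March 2015: 29 April 2015.
29 April 2015 is a Wednesday and not a listed holiday, so it stands.
Deadline: 29 April 2015.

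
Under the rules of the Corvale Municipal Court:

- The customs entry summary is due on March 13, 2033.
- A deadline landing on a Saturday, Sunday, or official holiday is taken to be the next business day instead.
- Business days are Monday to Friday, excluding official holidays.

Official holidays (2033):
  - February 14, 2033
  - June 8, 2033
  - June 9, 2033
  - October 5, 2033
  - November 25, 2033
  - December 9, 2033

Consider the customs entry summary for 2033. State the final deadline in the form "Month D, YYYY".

The stated deadline is March 13, 2033.
Because March 13, 2033 is a Sunday, the deadline becomes March 14, 2033 (Monday).
So the filing is due March 14, 2033.

March 14, 2033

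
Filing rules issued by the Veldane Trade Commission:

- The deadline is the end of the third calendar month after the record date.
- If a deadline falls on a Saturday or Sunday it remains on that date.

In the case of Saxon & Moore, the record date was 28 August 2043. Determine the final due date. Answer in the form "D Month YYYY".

3 months after 28 August 2043 is November 2043; that month ends on 30 November 2043.
No adjustment is made for weekends or holidays, so 30 November 2043 stands.
So the filing is due 30 November 2043.

30 November 2043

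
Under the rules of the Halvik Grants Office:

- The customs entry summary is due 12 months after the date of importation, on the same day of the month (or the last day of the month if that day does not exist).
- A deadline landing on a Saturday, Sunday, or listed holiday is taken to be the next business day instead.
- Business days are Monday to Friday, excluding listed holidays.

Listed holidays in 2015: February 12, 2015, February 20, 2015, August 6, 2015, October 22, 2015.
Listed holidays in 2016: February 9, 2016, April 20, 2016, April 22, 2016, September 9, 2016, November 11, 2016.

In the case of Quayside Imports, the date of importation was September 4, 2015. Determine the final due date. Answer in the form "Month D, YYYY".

September 5, 2016

12 months from September 4, 2015 is September 4, 2016.
September 4, 2016 falls on a Sunday. Rolling to the next business day gives September 5, 2016, a Monday.
Deadline: September 5, 2016.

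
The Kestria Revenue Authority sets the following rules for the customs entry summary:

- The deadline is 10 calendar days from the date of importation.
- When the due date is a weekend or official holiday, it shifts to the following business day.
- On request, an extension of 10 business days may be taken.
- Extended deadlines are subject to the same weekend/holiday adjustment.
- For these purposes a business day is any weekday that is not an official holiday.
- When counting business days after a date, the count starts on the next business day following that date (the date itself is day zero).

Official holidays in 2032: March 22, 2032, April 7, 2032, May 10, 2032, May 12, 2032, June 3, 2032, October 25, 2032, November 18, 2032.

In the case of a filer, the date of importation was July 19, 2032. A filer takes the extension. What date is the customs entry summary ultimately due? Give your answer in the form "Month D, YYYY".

August 12, 2032

From July 19, 2032, 10 calendar days later is July 29, 2032.
July 29, 2032 is a Thursday and not a listed holiday, so it stands.
Counting 10 further business days from July 29, 2032 reaches August 12, 2032.
August 12, 2032 falls on a Thursday, which is a business day, so no adjustment is needed.
Final deadline: August 12, 2032.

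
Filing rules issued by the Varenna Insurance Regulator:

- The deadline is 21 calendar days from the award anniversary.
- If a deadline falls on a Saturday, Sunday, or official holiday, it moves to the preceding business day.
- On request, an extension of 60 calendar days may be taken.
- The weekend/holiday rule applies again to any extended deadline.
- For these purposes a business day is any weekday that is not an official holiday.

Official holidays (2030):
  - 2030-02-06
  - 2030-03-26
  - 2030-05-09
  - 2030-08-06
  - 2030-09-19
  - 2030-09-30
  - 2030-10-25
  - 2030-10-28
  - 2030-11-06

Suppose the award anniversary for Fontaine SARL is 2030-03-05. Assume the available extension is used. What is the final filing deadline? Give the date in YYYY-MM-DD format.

2030-05-24

From 2030-03-05, 21 calendar days later is 2030-03-26.
Because 2030-03-26 is a listed holiday, the deadline becomes 2030-03-25 (Monday).
With the 60-day extension, 2030-03-25 becomes 2030-05-24.
2030-05-24 falls on a Friday, which is a business day, so no adjustment is needed.
Final deadline: 2030-05-24.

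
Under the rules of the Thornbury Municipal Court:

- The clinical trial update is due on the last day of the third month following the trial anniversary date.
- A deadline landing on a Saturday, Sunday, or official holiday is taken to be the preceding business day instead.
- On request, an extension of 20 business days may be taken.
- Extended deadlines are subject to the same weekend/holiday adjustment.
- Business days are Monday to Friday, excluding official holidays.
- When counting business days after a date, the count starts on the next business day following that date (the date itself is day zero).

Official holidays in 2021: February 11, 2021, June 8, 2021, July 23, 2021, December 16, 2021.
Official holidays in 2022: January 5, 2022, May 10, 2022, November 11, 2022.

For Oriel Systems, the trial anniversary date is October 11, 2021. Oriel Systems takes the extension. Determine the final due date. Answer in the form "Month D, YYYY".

3 months after October 11, 2021 falls in January 2022; the last day of that month is January 31, 2022.
January 31, 2022 is a Monday and not a listed holiday, so it stands.
Applying the 20-business-day extension: 20 business days after January 31, 2022 is February 28, 2022.
February 28, 2022 falls on a Monday, which is a business day, so no adjustment is needed.
The final due date is February 28, 2022.

February 28, 2022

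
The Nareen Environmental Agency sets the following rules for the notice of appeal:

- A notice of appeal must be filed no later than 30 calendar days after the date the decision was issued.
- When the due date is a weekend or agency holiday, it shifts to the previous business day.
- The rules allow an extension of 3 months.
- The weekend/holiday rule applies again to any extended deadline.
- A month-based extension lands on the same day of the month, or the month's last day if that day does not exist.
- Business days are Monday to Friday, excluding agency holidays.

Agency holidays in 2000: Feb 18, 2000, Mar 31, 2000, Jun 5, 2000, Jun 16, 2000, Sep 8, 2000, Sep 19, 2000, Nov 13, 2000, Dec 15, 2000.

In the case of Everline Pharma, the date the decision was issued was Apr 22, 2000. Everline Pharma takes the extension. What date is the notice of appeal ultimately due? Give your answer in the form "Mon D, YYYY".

30 calendar days after Apr 22, 2000 is May 22, 2000.
May 22, 2000 falls on a Monday, which is a business day, so no adjustment is needed.
The 3 months extension carries May 22, 2000 to Aug 22, 2000.
Aug 22, 2000 is a Tuesday and not a listed holiday, so it stands.
Deadline: Aug 22, 2000.

Aug 22, 2000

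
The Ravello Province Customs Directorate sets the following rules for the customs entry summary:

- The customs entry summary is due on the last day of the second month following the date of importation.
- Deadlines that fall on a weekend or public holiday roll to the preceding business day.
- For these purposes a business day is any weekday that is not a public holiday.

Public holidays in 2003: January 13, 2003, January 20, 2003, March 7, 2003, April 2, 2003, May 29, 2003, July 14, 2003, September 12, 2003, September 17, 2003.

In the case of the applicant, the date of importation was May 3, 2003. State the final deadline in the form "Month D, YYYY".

July 31, 2003

The second month after May 3, 2003 is July 2003, whose last day is July 31, 2003.
July 31, 2003 (Thursday) is already a business day.
The final due date is July 31, 2003.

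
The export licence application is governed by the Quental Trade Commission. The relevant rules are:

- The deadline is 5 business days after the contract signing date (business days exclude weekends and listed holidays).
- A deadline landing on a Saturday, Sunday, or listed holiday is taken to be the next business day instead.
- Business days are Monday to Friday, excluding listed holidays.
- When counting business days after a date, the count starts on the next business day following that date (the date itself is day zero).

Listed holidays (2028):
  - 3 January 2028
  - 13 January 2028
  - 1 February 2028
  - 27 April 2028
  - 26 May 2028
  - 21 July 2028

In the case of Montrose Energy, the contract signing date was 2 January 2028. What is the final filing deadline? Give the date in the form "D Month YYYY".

5 business days after 2 January 2028, excluding weekends and holidays, is 10 January 2028.
Since 10 January 2028 is a Monday and not a holiday, the date is unchanged.
The final due date is 10 January 2028.

10 January 2028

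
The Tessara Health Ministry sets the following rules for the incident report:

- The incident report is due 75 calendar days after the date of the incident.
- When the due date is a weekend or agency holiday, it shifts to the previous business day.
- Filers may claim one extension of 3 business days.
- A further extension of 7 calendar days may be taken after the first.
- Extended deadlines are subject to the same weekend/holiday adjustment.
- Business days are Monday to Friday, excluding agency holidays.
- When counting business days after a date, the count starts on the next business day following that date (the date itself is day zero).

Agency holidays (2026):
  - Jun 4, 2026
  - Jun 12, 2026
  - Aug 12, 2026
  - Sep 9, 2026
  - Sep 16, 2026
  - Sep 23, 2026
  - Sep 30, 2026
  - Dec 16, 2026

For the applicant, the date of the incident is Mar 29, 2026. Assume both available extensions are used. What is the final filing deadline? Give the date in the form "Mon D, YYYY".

Jun 24, 2026

Trigger date Mar 29, 2026 + 75 calendar days = Jun 12, 2026.
Because Jun 12, 2026 is a listed holiday, the deadline becomes Jun 11, 2026 (Thursday).
Counting 3 further business days from Jun 11, 2026 reaches Jun 17, 2026.
Jun 17, 2026 falls on a Wednesday, which is a business day, so no adjustment is needed.
Applying the 7-calendar-day extension: Jun 17, 2026 + 7 days = Jun 24, 2026.
Jun 24, 2026 is a Wednesday and not a listed holiday, so it stands.
So the filing is due Jun 24, 2026.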